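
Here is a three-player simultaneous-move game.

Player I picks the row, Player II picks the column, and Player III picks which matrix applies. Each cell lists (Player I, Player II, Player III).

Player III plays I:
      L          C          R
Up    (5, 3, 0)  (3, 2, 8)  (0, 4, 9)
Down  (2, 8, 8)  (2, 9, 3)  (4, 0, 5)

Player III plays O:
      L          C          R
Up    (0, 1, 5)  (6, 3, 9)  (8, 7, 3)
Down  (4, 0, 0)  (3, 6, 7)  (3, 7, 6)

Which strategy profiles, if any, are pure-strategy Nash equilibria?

No pure-strategy Nash equilibrium.

(Up, L, I): Player II can switch to R (3 → 4). Not NE.
(Up, L, O): Player I can switch to Down (0 → 4). Not NE.
(Up, C, I): Player II can switch to L (2 → 3). Not NE.
(Up, C, O): Player II can switch to R (3 → 7). Not NE.
(Up, R, I): Player I can switch to Down (0 → 4). Not NE.
(Up, R, O): Player III can switch to I (3 → 9). Not NE.
(Down, L, I): Player I can switch to Up (2 → 5). Not NE.
(Down, L, O): Player II can switch to C (0 → 6). Not NE.
(Down, C, I): Player I can switch to Up (2 → 3). Not NE.
(Down, C, O): Player I can switch to Up (3 → 6). Not NE.
(The remaining 2 profiles each have a profitable deviation by the same check.)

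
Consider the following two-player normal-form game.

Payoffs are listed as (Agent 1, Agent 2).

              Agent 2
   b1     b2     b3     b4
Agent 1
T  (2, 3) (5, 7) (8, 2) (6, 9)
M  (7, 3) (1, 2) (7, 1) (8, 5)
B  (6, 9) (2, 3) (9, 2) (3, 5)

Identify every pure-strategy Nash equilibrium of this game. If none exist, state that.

Agent 1 against b1: payoffs 2, 7, 6 → best response M.
Agent 1 against b2: payoffs 5, 1, 2 → best response T.
Agent 1 against b3: payoffs 8, 7, 9 → best response B.
Agent 1 against b4: payoffs 6, 8, 3 → best response M.
Agent 2 against T: payoffs 3, 7, 2, 9 → best response b4.
Agent 2 against M: payoffs 3, 2, 1, 5 → best response b4.
Agent 2 against B: payoffs 9, 3, 2, 5 → best response b1.
Mutual best responses: (M, b4).

The unique pure-strategy Nash equilibrium is (M, b4).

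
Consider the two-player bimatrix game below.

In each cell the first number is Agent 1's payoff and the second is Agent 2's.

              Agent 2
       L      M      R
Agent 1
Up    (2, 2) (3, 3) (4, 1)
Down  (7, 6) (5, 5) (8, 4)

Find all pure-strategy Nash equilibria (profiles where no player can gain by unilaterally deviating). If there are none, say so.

(Down, L)

(Up, L): Agent 1 can switch to Down (2 → 7). Not NE.
(Up, M): Agent 1 can switch to Down (3 → 5). Not NE.
(Up, R): Agent 1 can switch to Down (4 → 8). Not NE.
(Down, L): Agent 1 gets 7, best alternative 2; Agent 2 gets 6, best alternative 5. No profitable deviation — NE.
(Down, M): Agent 2 can switch to L (5 → 6). Not NE.
(Down, R): Agent 2 can switch to L (4 → 6). Not NE.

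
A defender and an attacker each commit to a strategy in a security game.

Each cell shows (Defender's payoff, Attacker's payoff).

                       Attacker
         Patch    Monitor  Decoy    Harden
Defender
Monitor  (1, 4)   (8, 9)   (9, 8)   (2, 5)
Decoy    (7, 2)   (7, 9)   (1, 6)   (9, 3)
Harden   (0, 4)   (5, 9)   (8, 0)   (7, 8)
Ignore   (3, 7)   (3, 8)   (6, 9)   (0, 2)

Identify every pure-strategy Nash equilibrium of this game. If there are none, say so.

Pure NE: (Monitor, Monitor)

Mark each player's best response to every combination of opponents' strategies; a profile where every player is best-responding is a pure Nash equilibrium.
Defender against Patch: payoffs 1, 7, 0, 3 → best response Decoy.
Defender against Monitor: payoffs 8, 7, 5, 3 → best response Monitor.
Defender against Decoy: payoffs 9, 1, 8, 6 → best response Monitor.
Defender against Harden: payoffs 2, 9, 7, 0 → best response Decoy.
Attacker against Monitor: payoffs 4, 9, 8, 5 → best response Monitor.
Attacker against Decoy: payoffs 2, 9, 6, 3 → best response Monitor.
Attacker against Harden: payoffs 4, 9, 0, 8 → best response Monitor.
Attacker against Ignore: payoffs 7, 8, 9, 2 → best response Decoy.
Mutual best responses: (Monitor, Monitor).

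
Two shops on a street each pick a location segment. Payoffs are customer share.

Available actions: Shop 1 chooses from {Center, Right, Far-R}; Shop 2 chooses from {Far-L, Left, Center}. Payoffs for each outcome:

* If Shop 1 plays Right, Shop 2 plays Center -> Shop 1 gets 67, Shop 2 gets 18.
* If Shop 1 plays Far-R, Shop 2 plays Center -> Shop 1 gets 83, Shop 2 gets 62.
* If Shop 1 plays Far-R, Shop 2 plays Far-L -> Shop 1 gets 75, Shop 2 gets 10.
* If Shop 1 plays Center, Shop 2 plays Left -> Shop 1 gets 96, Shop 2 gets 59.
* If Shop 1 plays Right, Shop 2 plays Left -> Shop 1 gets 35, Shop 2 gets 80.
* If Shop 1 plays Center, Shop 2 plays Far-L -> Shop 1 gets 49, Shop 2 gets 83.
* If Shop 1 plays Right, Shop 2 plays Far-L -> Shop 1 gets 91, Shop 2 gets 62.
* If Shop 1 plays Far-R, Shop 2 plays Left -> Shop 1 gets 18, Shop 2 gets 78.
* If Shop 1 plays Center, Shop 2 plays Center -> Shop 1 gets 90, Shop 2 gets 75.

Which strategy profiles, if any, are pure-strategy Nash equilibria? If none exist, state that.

(Center, Far-L): Shop 1 can switch to Right (49 → 91). Not NE.
(Center, Left): Shop 2 can switch to Far-L (59 → 83). Not NE.
(Center, Center): Shop 2 can switch to Far-L (75 → 83). Not NE.
(Right, Far-L): Shop 2 can switch to Left (62 → 80). Not NE.
(Right, Left): Shop 1 can switch to Center (35 → 96). Not NE.
(Right, Center): Shop 1 can switch to Center (67 → 90). Not NE.
(The remaining 3 profiles each have a profitable deviation by the same check.)

This game has no pure Nash equilibrium.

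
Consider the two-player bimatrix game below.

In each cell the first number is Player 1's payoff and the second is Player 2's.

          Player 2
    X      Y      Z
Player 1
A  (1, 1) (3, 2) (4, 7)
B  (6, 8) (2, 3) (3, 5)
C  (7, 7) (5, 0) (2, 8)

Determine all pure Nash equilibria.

Mark each player's best response to every combination of opponents' strategies; a profile where every player is best-responding is a pure Nash equilibrium.
Player 1 against X: payoffs 1, 6, 7 → best response C.
Player 1 against Y: payoffs 3, 2, 5 → best response C.
Player 1 against Z: payoffs 4, 3, 2 → best response A.
Player 2 against A: payoffs 1, 2, 7 → best response Z.
Player 2 against B: payoffs 8, 3, 5 → best response X.
Player 2 against C: payoffs 7, 0, 8 → best response Z.
Mutual best responses: (A, Z).

The unique pure-strategy Nash equilibrium is (A, Z).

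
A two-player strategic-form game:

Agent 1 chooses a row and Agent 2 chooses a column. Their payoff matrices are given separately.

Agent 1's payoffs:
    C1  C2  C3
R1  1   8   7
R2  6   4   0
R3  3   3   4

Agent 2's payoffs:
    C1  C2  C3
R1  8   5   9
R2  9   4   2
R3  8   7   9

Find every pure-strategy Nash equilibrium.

(R1, C3); (R2, C1)

Agent 1 against C1: payoffs 1, 6, 3 → best response R2.
Agent 1 against C2: payoffs 8, 4, 3 → best response R1.
Agent 1 against C3: payoffs 7, 0, 4 → best response R1.
Agent 2 against R1: payoffs 8, 5, 9 → best response C3.
Agent 2 against R2: payoffs 9, 4, 2 → best response C1.
Agent 2 against R3: payoffs 8, 7, 9 → best response C3.
Mutual best responses: (R1, C3); (R2, C1).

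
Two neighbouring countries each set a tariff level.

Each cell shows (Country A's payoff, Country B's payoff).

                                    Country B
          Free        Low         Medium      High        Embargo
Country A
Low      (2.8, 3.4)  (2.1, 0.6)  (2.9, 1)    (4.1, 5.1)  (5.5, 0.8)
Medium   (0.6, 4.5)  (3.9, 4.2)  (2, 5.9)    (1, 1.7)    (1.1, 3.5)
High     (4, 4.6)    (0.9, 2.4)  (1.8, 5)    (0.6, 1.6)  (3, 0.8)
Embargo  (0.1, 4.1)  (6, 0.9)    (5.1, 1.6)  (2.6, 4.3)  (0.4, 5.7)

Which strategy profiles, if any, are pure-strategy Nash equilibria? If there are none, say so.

The unique pure-strategy Nash equilibrium is (Low, High).

For each strategy profile, look for a profitable unilateral deviation.
(Low, Free): Country A can switch to High (2.8 → 4). Not NE.
(Low, Low): Country A can switch to Medium (2.1 → 3.9). Not NE.
(Low, Medium): Country A can switch to Embargo (2.9 → 5.1). Not NE.
(Low, High): Country A gets 4.1, best alternative 2.6; Country B gets 5.1, best alternative 3.4. No profitable deviation — NE.
(Low, Embargo): Country B can switch to Free (0.8 → 3.4). Not NE.
(Medium, Free): Country A can switch to Low (0.6 → 2.8). Not NE.
(Medium, Low): Country A can switch to Embargo (3.9 → 6). Not NE.
(The remaining 13 profiles each have a profitable deviation by the same check.)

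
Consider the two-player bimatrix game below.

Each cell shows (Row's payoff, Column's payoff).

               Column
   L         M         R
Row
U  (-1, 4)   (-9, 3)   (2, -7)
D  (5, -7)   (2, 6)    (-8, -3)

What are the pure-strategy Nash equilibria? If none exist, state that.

Row against L: payoffs -1, 5 → best response D.
Row against M: payoffs -9, 2 → best response D.
Row against R: payoffs 2, -8 → best response U.
Column against U: payoffs 4, 3, -7 → best response L.
Column against D: payoffs -7, 6, -3 → best response M.
Mutual best responses: (D, M).

Pure NE: (D, M)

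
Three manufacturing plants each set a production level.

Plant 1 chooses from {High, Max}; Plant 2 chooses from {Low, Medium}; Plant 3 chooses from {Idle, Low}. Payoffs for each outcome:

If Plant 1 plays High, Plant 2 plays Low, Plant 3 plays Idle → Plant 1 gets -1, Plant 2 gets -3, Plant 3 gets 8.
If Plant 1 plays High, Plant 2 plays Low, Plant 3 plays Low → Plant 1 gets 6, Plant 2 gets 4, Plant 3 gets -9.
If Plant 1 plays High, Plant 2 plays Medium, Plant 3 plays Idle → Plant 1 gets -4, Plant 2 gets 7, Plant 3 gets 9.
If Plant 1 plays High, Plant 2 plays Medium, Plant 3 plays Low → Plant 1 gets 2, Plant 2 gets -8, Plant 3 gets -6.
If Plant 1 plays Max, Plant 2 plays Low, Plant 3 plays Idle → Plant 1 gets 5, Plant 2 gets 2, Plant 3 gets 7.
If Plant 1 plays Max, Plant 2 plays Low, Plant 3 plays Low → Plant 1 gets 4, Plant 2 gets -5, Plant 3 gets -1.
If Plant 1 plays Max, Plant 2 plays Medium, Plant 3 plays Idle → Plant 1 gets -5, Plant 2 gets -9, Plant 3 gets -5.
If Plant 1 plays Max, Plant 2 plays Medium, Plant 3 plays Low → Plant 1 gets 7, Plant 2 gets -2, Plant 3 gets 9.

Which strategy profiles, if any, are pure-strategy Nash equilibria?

The pure Nash equilibria are (High, Medium, Idle) and (Max, Low, Idle) and (Max, Medium, Low).

Plant 1 against (Low, Idle): payoffs -1, 5 → best response Max.
Plant 1 against (Low, Low): payoffs 6, 4 → best response High.
Plant 1 against (Medium, Idle): payoffs -4, -5 → best response High.
Plant 1 against (Medium, Low): payoffs 2, 7 → best response Max.
Plant 2 against (High, Idle): payoffs -3, 7 → best response Medium.
Plant 2 against (High, Low): payoffs 4, -8 → best response Low.
Plant 2 against (Max, Idle): payoffs 2, -9 → best response Low.
Plant 2 against (Max, Low): payoffs -5, -2 → best response Medium.
Plant 3 against (High, Low): payoffs 8, -9 → best response Idle.
Plant 3 against (High, Medium): payoffs 9, -6 → best response Idle.
Plant 3 against (Max, Low): payoffs 7, -1 → best response Idle.
Plant 3 against (Max, Medium): payoffs -5, 9 → best response Low.
Mutual best responses: (High, Medium, Idle); (Max, Low, Idle); (Max, Medium, Low).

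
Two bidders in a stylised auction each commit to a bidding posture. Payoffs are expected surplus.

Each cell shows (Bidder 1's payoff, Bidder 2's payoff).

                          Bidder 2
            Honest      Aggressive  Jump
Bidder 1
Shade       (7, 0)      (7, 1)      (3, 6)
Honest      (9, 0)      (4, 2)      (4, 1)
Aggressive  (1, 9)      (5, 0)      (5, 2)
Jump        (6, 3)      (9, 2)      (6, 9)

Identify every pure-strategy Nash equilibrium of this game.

(Jump, Jump)

For each strategy profile, look for a profitable unilateral deviation.
(Shade, Honest): Bidder 1 can switch to Honest (7 → 9). Not NE.
(Shade, Aggressive): Bidder 1 can switch to Jump (7 → 9). Not NE.
(Shade, Jump): Bidder 1 can switch to Honest (3 → 4). Not NE.
(Honest, Honest): Bidder 2 can switch to Aggressive (0 → 2). Not NE.
(Honest, Aggressive): Bidder 1 can switch to Shade (4 → 7). Not NE.
(Honest, Jump): Bidder 1 can switch to Aggressive (4 → 5). Not NE.
(Aggressive, Honest): Bidder 1 can switch to Shade (1 → 7). Not NE.
(Aggressive, Aggressive): Bidder 1 can switch to Shade (5 → 7). Not NE.
(Aggressive, Jump): Bidder 1 can switch to Jump (5 → 6). Not NE.
(Jump, Honest): Bidder 1 can switch to Shade (6 → 7). Not NE.
(Jump, Jump): Bidder 1 gets 6, best alternative 5; Bidder 2 gets 9, best alternative 3. No profitable deviation — NE.
(The remaining 1 profile has a profitable deviation by the same check.)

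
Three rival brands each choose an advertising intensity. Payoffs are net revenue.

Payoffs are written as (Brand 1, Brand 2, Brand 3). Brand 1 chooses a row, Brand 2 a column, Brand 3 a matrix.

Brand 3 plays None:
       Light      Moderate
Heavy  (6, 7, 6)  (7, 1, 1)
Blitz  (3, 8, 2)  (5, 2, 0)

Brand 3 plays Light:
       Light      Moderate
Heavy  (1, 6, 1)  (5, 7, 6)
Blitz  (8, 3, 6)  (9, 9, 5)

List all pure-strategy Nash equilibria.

(Heavy, Light, None); (Blitz, Moderate, Light)

(Heavy, Light, None): Brand 1 gets 6, best alternative 3; Brand 2 gets 7, best alternative 1; Brand 3 gets 6, best alternative 1. No profitable deviation — NE.
(Heavy, Light, Light): Brand 1 can switch to Blitz (1 → 8). Not NE.
(Heavy, Moderate, None): Brand 2 can switch to Light (1 → 7). Not NE.
(Heavy, Moderate, Light): Brand 1 can switch to Blitz (5 → 9). Not NE.
(Blitz, Light, None): Brand 1 can switch to Heavy (3 → 6). Not NE.
(Blitz, Light, Light): Brand 2 can switch to Moderate (3 → 9). Not NE.
(Blitz, Moderate, None): Brand 1 can switch to Heavy (5 → 7). Not NE.
(Blitz, Moderate, Light): Brand 1 gets 9, best alternative 5; Brand 2 gets 9, best alternative 3; Brand 3 gets 5, best alternative 0. No profitable deviation — NE.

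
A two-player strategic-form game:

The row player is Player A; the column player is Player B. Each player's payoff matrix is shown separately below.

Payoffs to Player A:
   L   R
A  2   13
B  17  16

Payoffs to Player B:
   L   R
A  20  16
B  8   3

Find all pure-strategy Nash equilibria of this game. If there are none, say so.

For each strategy profile, look for a profitable unilateral deviation.
(A, L): Player A can switch to B (2 → 17). Not NE.
(A, R): Player A can switch to B (13 → 16). Not NE.
(B, L): Player A gets 17, best alternative 2; Player B gets 8, best alternative 3. No profitable deviation — NE.
(B, R): Player B can switch to L (3 → 8). Not NE.

Pure NE: (B, L)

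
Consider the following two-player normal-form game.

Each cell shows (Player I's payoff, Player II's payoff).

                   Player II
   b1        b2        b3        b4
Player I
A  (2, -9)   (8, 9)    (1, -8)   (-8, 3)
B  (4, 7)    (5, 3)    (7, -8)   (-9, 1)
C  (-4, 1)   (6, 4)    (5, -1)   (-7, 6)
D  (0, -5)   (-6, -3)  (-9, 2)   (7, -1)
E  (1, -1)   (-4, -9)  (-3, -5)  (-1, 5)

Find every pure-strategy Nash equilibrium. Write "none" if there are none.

(A, b2) and (B, b1)

(A, b1): Player I can switch to B (2 → 4). Not NE.
(A, b2): Player I gets 8, best alternative 6; Player II gets 9, best alternative 3. No profitable deviation — NE.
(A, b3): Player I can switch to B (1 → 7). Not NE.
(A, b4): Player I can switch to C (-8 → -7). Not NE.
(B, b1): Player I gets 4, best alternative 2; Player II gets 7, best alternative 3. No profitable deviation — NE.
(B, b2): Player I can switch to A (5 → 8). Not NE.
(B, b3): Player II can switch to b1 (-8 → 7). Not NE.
(B, b4): Player I can switch to A (-9 → -8). Not NE.
(C, b1): Player I can switch to A (-4 → 2). Not NE.
(C, b2): Player I can switch to A (6 → 8). Not NE.
(The remaining 10 profiles each have a profitable deviation by the same check.)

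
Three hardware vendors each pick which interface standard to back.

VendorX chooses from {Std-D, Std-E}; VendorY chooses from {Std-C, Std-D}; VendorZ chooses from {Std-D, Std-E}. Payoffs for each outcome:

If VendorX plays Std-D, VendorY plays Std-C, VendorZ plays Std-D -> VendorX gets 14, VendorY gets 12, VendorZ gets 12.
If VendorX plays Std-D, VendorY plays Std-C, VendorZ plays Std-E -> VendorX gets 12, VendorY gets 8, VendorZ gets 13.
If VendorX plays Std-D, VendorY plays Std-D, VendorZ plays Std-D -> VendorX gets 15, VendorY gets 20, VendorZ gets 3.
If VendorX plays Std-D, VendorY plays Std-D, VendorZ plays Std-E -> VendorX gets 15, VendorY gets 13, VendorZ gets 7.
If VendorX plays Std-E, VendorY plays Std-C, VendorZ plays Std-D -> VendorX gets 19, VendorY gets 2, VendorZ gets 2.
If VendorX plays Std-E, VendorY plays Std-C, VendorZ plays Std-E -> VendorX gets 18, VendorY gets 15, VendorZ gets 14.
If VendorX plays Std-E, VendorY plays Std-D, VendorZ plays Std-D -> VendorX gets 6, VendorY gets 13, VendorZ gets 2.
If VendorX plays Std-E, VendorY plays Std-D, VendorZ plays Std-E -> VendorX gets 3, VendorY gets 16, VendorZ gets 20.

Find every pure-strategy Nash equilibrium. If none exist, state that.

(Std-D, Std-C, Std-D): VendorX can switch to Std-E (14 → 19). Not NE.
(Std-D, Std-C, Std-E): VendorX can switch to Std-E (12 → 18). Not NE.
(Std-D, Std-D, Std-D): VendorZ can switch to Std-E (3 → 7). Not NE.
(Std-D, Std-D, Std-E): VendorX gets 15, best alternative 3; VendorY gets 13, best alternative 8; VendorZ gets 7, best alternative 3. No profitable deviation — NE.
(Std-E, Std-C, Std-D): VendorY can switch to Std-D (2 → 13). Not NE.
(Std-E, Std-C, Std-E): VendorY can switch to Std-D (15 → 16). Not NE.
(Std-E, Std-D, Std-D): VendorX can switch to Std-D (6 → 15). Not NE.
(Std-E, Std-D, Std-E): VendorX can switch to Std-D (3 → 15). Not NE.

The unique pure-strategy Nash equilibrium is (Std-D, Std-D, Std-E).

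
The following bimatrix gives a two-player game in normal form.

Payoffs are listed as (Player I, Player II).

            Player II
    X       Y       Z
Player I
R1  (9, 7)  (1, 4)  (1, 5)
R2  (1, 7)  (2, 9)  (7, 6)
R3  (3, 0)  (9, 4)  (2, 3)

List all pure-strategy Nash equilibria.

Player I against X: payoffs 9, 1, 3 → best response R1.
Player I against Y: payoffs 1, 2, 9 → best response R3.
Player I against Z: payoffs 1, 7, 2 → best response R2.
Player II against R1: payoffs 7, 4, 5 → best response X.
Player II against R2: payoffs 7, 9, 6 → best response Y.
Player II against R3: payoffs 0, 4, 3 → best response Y.
Mutual best responses: (R1, X); (R3, Y).

The pure Nash equilibria are (R1, X); (R3, Y).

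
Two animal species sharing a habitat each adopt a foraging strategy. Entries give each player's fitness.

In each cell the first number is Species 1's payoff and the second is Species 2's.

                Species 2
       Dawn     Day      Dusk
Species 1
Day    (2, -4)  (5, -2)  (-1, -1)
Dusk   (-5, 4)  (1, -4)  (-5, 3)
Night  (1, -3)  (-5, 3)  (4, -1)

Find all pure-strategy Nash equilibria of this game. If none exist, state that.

(Day, Dawn): Species 2 can switch to Day (-4 → -2). Not NE.
(Day, Day): Species 2 can switch to Dusk (-2 → -1). Not NE.
(Day, Dusk): Species 1 can switch to Night (-1 → 4). Not NE.
(Dusk, Dawn): Species 1 can switch to Day (-5 → 2). Not NE.
(Dusk, Day): Species 1 can switch to Day (1 → 5). Not NE.
(Dusk, Dusk): Species 1 can switch to Day (-5 → -1). Not NE.
(Night, Dawn): Species 1 can switch to Day (1 → 2). Not NE.
(Night, Day): Species 1 can switch to Day (-5 → 5). Not NE.
(The remaining 1 profile has a profitable deviation by the same check.)

There is no pure-strategy Nash equilibrium.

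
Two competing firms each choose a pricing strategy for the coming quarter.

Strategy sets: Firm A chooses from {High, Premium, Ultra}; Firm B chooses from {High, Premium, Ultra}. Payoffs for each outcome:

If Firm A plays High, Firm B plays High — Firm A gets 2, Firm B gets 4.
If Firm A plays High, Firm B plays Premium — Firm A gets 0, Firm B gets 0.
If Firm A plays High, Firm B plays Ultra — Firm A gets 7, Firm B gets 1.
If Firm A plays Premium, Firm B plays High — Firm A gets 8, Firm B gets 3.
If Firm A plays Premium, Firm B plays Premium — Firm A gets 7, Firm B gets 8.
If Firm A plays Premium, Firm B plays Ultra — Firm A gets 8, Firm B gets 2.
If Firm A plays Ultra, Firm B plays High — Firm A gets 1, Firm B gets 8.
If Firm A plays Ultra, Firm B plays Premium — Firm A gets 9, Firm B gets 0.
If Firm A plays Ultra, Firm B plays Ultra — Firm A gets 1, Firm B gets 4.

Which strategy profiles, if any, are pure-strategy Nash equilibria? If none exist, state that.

There is no pure-strategy Nash equilibrium.

(High, High): Firm A can switch to Premium (2 → 8). Not NE.
(High, Premium): Firm A can switch to Premium (0 → 7). Not NE.
(High, Ultra): Firm A can switch to Premium (7 → 8). Not NE.
(Premium, High): Firm B can switch to Premium (3 → 8). Not NE.
(Premium, Premium): Firm A can switch to Ultra (7 → 9). Not NE.
(Premium, Ultra): Firm B can switch to High (2 → 3). Not NE.
(Ultra, High): Firm A can switch to High (1 → 2). Not NE.
(Ultra, Premium): Firm B can switch to High (0 → 8). Not NE.
(The remaining 1 profile has a profitable deviation by the same check.)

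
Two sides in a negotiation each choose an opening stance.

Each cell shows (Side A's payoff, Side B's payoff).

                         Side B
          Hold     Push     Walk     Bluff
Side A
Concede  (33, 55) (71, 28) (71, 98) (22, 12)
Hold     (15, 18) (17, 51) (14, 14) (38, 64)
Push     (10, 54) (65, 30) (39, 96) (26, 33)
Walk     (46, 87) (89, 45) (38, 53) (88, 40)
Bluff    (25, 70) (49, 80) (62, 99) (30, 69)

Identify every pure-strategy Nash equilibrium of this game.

The pure Nash equilibria are (Concede, Walk); (Walk, Hold).

Side A against Hold: payoffs 33, 15, 10, 46, 25 → best response Walk.
Side A against Push: payoffs 71, 17, 65, 89, 49 → best response Walk.
Side A against Walk: payoffs 71, 14, 39, 38, 62 → best response Concede.
Side A against Bluff: payoffs 22, 38, 26, 88, 30 → best response Walk.
Side B against Concede: payoffs 55, 28, 98, 12 → best response Walk.
Side B against Hold: payoffs 18, 51, 14, 64 → best response Bluff.
Side B against Push: payoffs 54, 30, 96, 33 → best response Walk.
Side B against Walk: payoffs 87, 45, 53, 40 → best response Hold.
Side B against Bluff: payoffs 70, 80, 99, 69 → best response Walk.
Mutual best responses: (Concede, Walk); (Walk, Hold).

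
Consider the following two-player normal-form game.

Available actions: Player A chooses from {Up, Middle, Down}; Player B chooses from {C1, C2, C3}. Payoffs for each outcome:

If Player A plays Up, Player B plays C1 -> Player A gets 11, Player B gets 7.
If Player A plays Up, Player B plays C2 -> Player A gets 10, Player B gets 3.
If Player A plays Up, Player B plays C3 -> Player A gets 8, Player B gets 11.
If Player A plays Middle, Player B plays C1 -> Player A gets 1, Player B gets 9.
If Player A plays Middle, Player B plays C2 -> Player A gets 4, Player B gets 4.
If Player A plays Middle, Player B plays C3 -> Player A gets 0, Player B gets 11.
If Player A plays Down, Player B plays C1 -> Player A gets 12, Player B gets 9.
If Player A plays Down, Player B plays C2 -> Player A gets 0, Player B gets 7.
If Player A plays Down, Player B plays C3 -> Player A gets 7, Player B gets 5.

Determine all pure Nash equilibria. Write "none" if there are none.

Player A against C1: payoffs 11, 1, 12 → best response Down.
Player A against C2: payoffs 10, 4, 0 → best response Up.
Player A against C3: payoffs 8, 0, 7 → best response Up.
Player B against Up: payoffs 7, 3, 11 → best response C3.
Player B against Middle: payoffs 9, 4, 11 → best response C3.
Player B against Down: payoffs 9, 7, 5 → best response C1.
Mutual best responses: (Up, C3); (Down, C1).

(Up, C3) and (Down, C1)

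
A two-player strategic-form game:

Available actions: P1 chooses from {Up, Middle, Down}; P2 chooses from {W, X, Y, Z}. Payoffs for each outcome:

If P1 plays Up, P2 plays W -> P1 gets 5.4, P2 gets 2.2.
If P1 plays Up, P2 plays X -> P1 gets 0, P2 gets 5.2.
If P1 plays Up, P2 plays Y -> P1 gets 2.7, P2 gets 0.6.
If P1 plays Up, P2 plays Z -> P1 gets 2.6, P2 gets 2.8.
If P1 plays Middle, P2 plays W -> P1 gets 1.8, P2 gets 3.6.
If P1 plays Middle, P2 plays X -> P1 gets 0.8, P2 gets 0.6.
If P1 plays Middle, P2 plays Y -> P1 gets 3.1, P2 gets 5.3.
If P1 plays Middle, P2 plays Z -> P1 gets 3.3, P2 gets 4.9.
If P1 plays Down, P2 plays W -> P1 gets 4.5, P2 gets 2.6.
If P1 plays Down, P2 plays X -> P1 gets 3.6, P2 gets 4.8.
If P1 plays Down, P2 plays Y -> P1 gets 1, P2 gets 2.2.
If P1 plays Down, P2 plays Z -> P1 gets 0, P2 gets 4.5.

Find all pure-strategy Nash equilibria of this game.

Mark each player's best response to every combination of opponents' strategies; a profile where every player is best-responding is a pure Nash equilibrium.
P1 against W: payoffs 5.4, 1.8, 4.5 → best response Up.
P1 against X: payoffs 0, 0.8, 3.6 → best response Down.
P1 against Y: payoffs 2.7, 3.1, 1 → best response Middle.
P1 against Z: payoffs 2.6, 3.3, 0 → best response Middle.
P2 against Up: payoffs 2.2, 5.2, 0.6, 2.8 → best response X.
P2 against Middle: payoffs 3.6, 0.6, 5.3, 4.9 → best response Y.
P2 against Down: payoffs 2.6, 4.8, 2.2, 4.5 → best response X.
Mutual best responses: (Middle, Y); (Down, X).

Pure-strategy Nash equilibria: (Middle, Y), (Down, X)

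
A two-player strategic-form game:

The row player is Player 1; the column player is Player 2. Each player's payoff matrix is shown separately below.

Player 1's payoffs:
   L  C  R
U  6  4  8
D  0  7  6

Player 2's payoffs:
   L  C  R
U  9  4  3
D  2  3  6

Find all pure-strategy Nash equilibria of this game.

Player 1 against L: payoffs 6, 0 → best response U.
Player 1 against C: payoffs 4, 7 → best response D.
Player 1 against R: payoffs 8, 6 → best response U.
Player 2 against U: payoffs 9, 4, 3 → best response L.
Player 2 against D: payoffs 2, 3, 6 → best response R.
Mutual best responses: (U, L).

(U, L)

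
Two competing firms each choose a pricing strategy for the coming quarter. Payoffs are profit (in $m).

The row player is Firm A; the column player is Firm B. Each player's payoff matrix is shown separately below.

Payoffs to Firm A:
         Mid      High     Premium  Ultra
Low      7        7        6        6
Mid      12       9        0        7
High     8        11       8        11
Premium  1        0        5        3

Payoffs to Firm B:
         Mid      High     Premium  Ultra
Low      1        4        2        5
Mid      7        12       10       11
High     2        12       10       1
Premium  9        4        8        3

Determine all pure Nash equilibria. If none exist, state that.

The unique pure-strategy Nash equilibrium is (High, High).

For each strategy profile, look for a profitable unilateral deviation.
(Low, Mid): Firm A can switch to Mid (7 → 12). Not NE.
(Low, High): Firm A can switch to Mid (7 → 9). Not NE.
(Low, Premium): Firm A can switch to High (6 → 8). Not NE.
(Low, Ultra): Firm A can switch to Mid (6 → 7). Not NE.
(Mid, Mid): Firm B can switch to High (7 → 12). Not NE.
(Mid, High): Firm A can switch to High (9 → 11). Not NE.
(Mid, Premium): Firm A can switch to Low (0 → 6). Not NE.
(Mid, Ultra): Firm A can switch to High (7 → 11). Not NE.
(High, Mid): Firm A can switch to Mid (8 → 12). Not NE.
(High, High): Firm A gets 11, best alternative 9; Firm B gets 12, best alternative 10. No profitable deviation — NE.
(High, Premium): Firm B can switch to High (10 → 12). Not NE.
(The remaining 5 profiles each have a profitable deviation by the same check.)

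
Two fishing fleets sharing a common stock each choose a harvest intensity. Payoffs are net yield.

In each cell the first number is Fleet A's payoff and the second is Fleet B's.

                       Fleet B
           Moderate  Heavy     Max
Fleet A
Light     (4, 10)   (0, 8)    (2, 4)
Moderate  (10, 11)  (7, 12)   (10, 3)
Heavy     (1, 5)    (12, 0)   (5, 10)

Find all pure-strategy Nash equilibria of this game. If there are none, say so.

Fleet A against Moderate: payoffs 4, 10, 1 → best response Moderate.
Fleet A against Heavy: payoffs 0, 7, 12 → best response Heavy.
Fleet A against Max: payoffs 2, 10, 5 → best response Moderate.
Fleet B against Light: payoffs 10, 8, 4 → best response Moderate.
Fleet B against Moderate: payoffs 11, 12, 3 → best response Heavy.
Fleet B against Heavy: payoffs 5, 0, 10 → best response Max.
No profile is a mutual best response for all players.

No pure-strategy Nash equilibrium.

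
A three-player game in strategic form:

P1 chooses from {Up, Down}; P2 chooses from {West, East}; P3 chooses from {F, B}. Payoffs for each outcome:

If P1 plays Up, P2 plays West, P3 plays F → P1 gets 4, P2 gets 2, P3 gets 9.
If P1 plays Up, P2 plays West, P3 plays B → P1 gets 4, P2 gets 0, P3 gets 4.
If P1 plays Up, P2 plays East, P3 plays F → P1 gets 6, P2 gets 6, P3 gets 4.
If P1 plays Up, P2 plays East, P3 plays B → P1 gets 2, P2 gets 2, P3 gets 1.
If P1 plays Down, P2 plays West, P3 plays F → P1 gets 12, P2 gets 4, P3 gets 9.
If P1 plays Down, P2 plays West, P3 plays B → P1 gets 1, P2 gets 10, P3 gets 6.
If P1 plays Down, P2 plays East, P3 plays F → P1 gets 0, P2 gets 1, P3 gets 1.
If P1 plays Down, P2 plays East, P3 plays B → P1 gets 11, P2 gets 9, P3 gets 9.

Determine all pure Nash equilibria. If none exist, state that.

(Up, East, F), (Down, West, F)

(Up, West, F): P1 can switch to Down (4 → 12). Not NE.
(Up, West, B): P2 can switch to East (0 → 2). Not NE.
(Up, East, F): P1 gets 6, best alternative 0; P2 gets 6, best alternative 2; P3 gets 4, best alternative 1. No profitable deviation — NE.
(Up, East, B): P1 can switch to Down (2 → 11). Not NE.
(Down, West, F): P1 gets 12, best alternative 4; P2 gets 4, best alternative 1; P3 gets 9, best alternative 6. No profitable deviation — NE.
(Down, West, B): P1 can switch to Up (1 → 4). Not NE.
(Down, East, F): P1 can switch to Up (0 → 6). Not NE.
(Down, East, B): P2 can switch to West (9 → 10). Not NE.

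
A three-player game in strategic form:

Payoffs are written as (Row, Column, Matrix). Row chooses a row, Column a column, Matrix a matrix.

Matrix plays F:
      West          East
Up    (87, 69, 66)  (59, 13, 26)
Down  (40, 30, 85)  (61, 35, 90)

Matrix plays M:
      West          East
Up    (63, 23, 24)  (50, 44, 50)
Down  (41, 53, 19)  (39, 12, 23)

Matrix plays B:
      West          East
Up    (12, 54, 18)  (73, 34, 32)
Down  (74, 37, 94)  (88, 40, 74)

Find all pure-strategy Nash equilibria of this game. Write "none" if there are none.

The pure Nash equilibria are (Up, West, F), (Up, East, M), (Down, East, F).

(Up, West, F): Row gets 87, best alternative 40; Column gets 69, best alternative 13; Matrix gets 66, best alternative 24. No profitable deviation — NE.
(Up, West, M): Column can switch to East (23 → 44). Not NE.
(Up, West, B): Row can switch to Down (12 → 74). Not NE.
(Up, East, F): Row can switch to Down (59 → 61). Not NE.
(Up, East, M): Row gets 50, best alternative 39; Column gets 44, best alternative 23; Matrix gets 50, best alternative 32. No profitable deviation — NE.
(Up, East, B): Row can switch to Down (73 → 88). Not NE.
(Down, West, F): Row can switch to Up (40 → 87). Not NE.
(Down, West, M): Row can switch to Up (41 → 63). Not NE.
(Down, West, B): Column can switch to East (37 → 40). Not NE.
(Down, East, F): Row gets 61, best alternative 59; Column gets 35, best alternative 30; Matrix gets 90, best alternative 74. No profitable deviation — NE.
(Down, East, M): Row can switch to Up (39 → 50). Not NE.
(Down, East, B): Matrix can switch to F (74 → 90). Not NE.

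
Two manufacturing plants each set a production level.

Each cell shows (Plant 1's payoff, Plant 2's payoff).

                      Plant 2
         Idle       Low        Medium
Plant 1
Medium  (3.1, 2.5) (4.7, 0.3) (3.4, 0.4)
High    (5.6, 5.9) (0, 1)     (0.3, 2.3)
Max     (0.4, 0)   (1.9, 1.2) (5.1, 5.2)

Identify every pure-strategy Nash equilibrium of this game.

(High, Idle); (Max, Medium)

Plant 1 against Idle: payoffs 3.1, 5.6, 0.4 → best response High.
Plant 1 against Low: payoffs 4.7, 0, 1.9 → best response Medium.
Plant 1 against Medium: payoffs 3.4, 0.3, 5.1 → best response Max.
Plant 2 against Medium: payoffs 2.5, 0.3, 0.4 → best response Idle.
Plant 2 against High: payoffs 5.9, 1, 2.3 → best response Idle.
Plant 2 against Max: payoffs 0, 1.2, 5.2 → best response Medium.
Mutual best responses: (High, Idle); (Max, Medium).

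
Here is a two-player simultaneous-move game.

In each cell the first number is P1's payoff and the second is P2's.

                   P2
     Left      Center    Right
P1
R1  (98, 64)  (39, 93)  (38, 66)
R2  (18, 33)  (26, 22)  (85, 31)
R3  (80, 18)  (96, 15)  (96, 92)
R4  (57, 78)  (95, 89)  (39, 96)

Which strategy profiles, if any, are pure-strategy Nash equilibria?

P1 against Left: payoffs 98, 18, 80, 57 → best response R1.
P1 against Center: payoffs 39, 26, 96, 95 → best response R3.
P1 against Right: payoffs 38, 85, 96, 39 → best response R3.
P2 against R1: payoffs 64, 93, 66 → best response Center.
P2 against R2: payoffs 33, 22, 31 → best response Left.
P2 against R3: payoffs 18, 15, 92 → best response Right.
P2 against R4: payoffs 78, 89, 96 → best response Right.
Mutual best responses: (R3, Right).

Pure NE: (R3, Right)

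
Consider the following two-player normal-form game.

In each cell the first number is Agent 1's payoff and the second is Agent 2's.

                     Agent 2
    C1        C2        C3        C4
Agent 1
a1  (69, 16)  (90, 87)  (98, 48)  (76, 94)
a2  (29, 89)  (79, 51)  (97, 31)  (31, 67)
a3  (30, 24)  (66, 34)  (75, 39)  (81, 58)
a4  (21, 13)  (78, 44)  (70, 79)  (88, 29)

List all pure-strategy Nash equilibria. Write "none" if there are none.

(a1, C1): Agent 2 can switch to C2 (16 → 87). Not NE.
(a1, C2): Agent 2 can switch to C4 (87 → 94). Not NE.
(a1, C3): Agent 2 can switch to C2 (48 → 87). Not NE.
(a1, C4): Agent 1 can switch to a3 (76 → 81). Not NE.
(a2, C1): Agent 1 can switch to a1 (29 → 69). Not NE.
(a2, C2): Agent 1 can switch to a1 (79 → 90). Not NE.
(a2, C3): Agent 1 can switch to a1 (97 → 98). Not NE.
(a2, C4): Agent 1 can switch to a1 (31 → 76). Not NE.
(a3, C1): Agent 1 can switch to a1 (30 → 69). Not NE.
(a3, C2): Agent 1 can switch to a1 (66 → 90). Not NE.
(a3, C3): Agent 1 can switch to a1 (75 → 98). Not NE.
(a3, C4): Agent 1 can switch to a4 (81 → 88). Not NE.
(The remaining 4 profiles each have a profitable deviation by the same check.)

none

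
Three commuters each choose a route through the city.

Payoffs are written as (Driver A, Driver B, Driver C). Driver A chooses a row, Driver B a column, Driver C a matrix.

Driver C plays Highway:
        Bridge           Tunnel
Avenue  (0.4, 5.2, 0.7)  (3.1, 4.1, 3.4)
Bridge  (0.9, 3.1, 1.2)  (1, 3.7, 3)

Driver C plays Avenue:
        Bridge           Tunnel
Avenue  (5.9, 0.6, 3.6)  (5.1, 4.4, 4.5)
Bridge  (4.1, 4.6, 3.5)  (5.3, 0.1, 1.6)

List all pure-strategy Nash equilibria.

There is no pure-strategy Nash equilibrium.

(Avenue, Bridge, Highway): Driver A can switch to Bridge (0.4 → 0.9). Not NE.
(Avenue, Bridge, Avenue): Driver B can switch to Tunnel (0.6 → 4.4). Not NE.
(Avenue, Tunnel, Highway): Driver B can switch to Bridge (4.1 → 5.2). Not NE.
(Avenue, Tunnel, Avenue): Driver A can switch to Bridge (5.1 → 5.3). Not NE.
(Bridge, Bridge, Highway): Driver B can switch to Tunnel (3.1 → 3.7). Not NE.
(Bridge, Bridge, Avenue): Driver A can switch to Avenue (4.1 → 5.9). Not NE.
(The remaining 2 profiles each have a profitable deviation by the same check.)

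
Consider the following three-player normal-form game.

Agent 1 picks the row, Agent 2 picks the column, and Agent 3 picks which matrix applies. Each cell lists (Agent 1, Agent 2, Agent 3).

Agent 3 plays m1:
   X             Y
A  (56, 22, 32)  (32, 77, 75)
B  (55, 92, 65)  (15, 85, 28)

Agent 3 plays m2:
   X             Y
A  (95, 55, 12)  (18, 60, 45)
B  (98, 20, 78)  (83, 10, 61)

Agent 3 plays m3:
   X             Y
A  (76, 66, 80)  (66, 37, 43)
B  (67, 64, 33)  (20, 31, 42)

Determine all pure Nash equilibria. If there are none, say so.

Agent 1 against (X, m1): payoffs 56, 55 → best response A.
Agent 1 against (X, m2): payoffs 95, 98 → best response B.
Agent 1 against (X, m3): payoffs 76, 67 → best response A.
Agent 1 against (Y, m1): payoffs 32, 15 → best response A.
Agent 1 against (Y, m2): payoffs 18, 83 → best response B.
Agent 1 against (Y, m3): payoffs 66, 20 → best response A.
Agent 2 against (A, m1): payoffs 22, 77 → best response Y.
Agent 2 against (A, m2): payoffs 55, 60 → best response Y.
Agent 2 against (A, m3): payoffs 66, 37 → best response X.
Agent 2 against (B, m1): payoffs 92, 85 → best response X.
Agent 2 against (B, m2): payoffs 20, 10 → best response X.
Agent 2 against (B, m3): payoffs 64, 31 → best response X.
Agent 3 against (A, X): payoffs 32, 12, 80 → best response m3.
Agent 3 against (A, Y): payoffs 75, 45, 43 → best response m1.
Agent 3 against (B, X): payoffs 65, 78, 33 → best response m2.
Agent 3 against (B, Y): payoffs 28, 61, 42 → best response m2.
Mutual best responses: (A, X, m3); (A, Y, m1); (B, X, m2).

Pure-strategy Nash equilibria: (A, X, m3) and (A, Y, m1) and (B, X, m2)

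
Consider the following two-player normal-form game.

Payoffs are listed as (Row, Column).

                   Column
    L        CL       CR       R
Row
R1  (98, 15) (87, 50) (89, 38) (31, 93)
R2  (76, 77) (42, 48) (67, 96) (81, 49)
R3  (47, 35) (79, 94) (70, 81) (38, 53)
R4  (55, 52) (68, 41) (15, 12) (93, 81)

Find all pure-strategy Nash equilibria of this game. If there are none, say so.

(R4, R)

(R1, L): Column can switch to CL (15 → 50). Not NE.
(R1, CL): Column can switch to R (50 → 93). Not NE.
(R1, CR): Column can switch to CL (38 → 50). Not NE.
(R1, R): Row can switch to R2 (31 → 81). Not NE.
(R2, L): Row can switch to R1 (76 → 98). Not NE.
(R2, CL): Row can switch to R1 (42 → 87). Not NE.
(R4, R): Row gets 93, best alternative 81; Column gets 81, best alternative 52. No profitable deviation — NE.
(The remaining 9 profiles each have a profitable deviation by the same check.)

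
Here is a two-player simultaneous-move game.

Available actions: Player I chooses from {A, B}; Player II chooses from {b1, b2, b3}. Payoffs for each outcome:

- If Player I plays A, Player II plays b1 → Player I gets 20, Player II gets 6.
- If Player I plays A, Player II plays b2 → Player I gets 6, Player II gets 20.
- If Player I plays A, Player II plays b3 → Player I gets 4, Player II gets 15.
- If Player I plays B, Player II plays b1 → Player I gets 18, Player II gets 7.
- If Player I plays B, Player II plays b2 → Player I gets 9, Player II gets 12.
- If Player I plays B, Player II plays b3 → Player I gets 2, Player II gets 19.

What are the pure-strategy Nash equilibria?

This game has no pure Nash equilibrium.

Player I against b1: payoffs 20, 18 → best response A.
Player I against b2: payoffs 6, 9 → best response B.
Player I against b3: payoffs 4, 2 → best response A.
Player II against A: payoffs 6, 20, 15 → best response b2.
Player II against B: payoffs 7, 12, 19 → best response b3.
No profile is a mutual best response for all players.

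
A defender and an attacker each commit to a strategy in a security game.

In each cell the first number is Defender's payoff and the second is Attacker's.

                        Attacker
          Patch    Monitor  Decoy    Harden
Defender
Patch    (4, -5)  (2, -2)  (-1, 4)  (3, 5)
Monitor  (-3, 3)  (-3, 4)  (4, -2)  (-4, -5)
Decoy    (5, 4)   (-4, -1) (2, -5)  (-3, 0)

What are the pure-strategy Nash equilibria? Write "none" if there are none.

(Patch, Patch): Defender can switch to Decoy (4 → 5). Not NE.
(Patch, Monitor): Attacker can switch to Decoy (-2 → 4). Not NE.
(Patch, Decoy): Defender can switch to Monitor (-1 → 4). Not NE.
(Patch, Harden): Defender gets 3, best alternative -3; Attacker gets 5, best alternative 4. No profitable deviation — NE.
(Monitor, Patch): Defender can switch to Patch (-3 → 4). Not NE.
(Monitor, Monitor): Defender can switch to Patch (-3 → 2). Not NE.
(Monitor, Decoy): Attacker can switch to Patch (-2 → 3). Not NE.
(Decoy, Patch): Defender gets 5, best alternative 4; Attacker gets 4, best alternative 0. No profitable deviation — NE.
(The remaining 4 profiles each have a profitable deviation by the same check.)

The pure Nash equilibria are (Patch, Harden), (Decoy, Patch).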